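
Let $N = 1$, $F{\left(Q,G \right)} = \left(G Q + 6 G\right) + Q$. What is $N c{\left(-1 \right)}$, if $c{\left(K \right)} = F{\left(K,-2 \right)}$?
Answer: $-11$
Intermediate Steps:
$F{\left(Q,G \right)} = Q + 6 G + G Q$ ($F{\left(Q,G \right)} = \left(6 G + G Q\right) + Q = Q + 6 G + G Q$)
$c{\left(K \right)} = -12 - K$ ($c{\left(K \right)} = K + 6 \left(-2\right) - 2 K = K - 12 - 2 K = -12 - K$)
$N c{\left(-1 \right)} = 1 \left(-12 - -1\right) = 1 \left(-12 + 1\right) = 1 \left(-11\right) = -11$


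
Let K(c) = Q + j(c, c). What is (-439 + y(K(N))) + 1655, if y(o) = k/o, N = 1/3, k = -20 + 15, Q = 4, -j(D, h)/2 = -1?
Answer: 7291/6 ≈ 1215.2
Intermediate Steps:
j(D, h) = 2 (j(D, h) = -2*(-1) = 2)
k = -5
N = ⅓ ≈ 0.33333
K(c) = 6 (K(c) = 4 + 2 = 6)
y(o) = -5/o
(-439 + y(K(N))) + 1655 = (-439 - 5/6) + 1655 = (-439 - 5*⅙) + 1655 = (-439 - ⅚) + 1655 = -2639/6 + 1655 = 7291/6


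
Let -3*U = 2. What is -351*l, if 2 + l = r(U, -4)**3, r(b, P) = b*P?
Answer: -5954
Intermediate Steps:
U = -2/3 (U = -1/3*2 = -2/3 ≈ -0.66667)
r(b, P) = P*b
l = 458/27 (l = -2 + (-4*(-2/3))**3 = -2 + (8/3)**3 = -2 + 512/27 = 458/27 ≈ 16.963)
-351*l = -351*458/27 = -5954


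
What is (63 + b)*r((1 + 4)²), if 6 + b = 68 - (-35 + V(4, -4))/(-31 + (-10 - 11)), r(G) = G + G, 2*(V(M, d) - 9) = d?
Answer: 80900/13 ≈ 6223.1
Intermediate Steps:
V(M, d) = 9 + d/2
r(G) = 2*G
b = 799/13 (b = -6 + (68 - (-35 + (9 + (½)*(-4)))/(-31 + (-10 - 11))) = -6 + (68 - (-35 + (9 - 2))/(-31 - 21)) = -6 + (68 - (-35 + 7)/(-52)) = -6 + (68 - (-28)*(-1)/52) = -6 + (68 - 1*7/13) = -6 + (68 - 7/13) = -6 + 877/13 = 799/13 ≈ 61.462)
(63 + b)*r((1 + 4)²) = (63 + 799/13)*(2*(1 + 4)²) = 1618*(2*5²)/13 = 1618*(2*25)/13 = (1618/13)*50 = 80900/13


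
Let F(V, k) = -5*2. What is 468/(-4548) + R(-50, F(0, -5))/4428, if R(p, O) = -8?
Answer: -43931/419553 ≈ -0.10471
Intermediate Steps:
F(V, k) = -10
468/(-4548) + R(-50, F(0, -5))/4428 = 468/(-4548) - 8/4428 = 468*(-1/4548) - 8*1/4428 = -39/379 - 2/1107 = -43931/419553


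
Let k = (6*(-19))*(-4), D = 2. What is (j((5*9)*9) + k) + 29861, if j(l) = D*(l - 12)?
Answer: 31103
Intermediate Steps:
j(l) = -24 + 2*l (j(l) = 2*(l - 12) = 2*(-12 + l) = -24 + 2*l)
k = 456 (k = -114*(-4) = 456)
(j((5*9)*9) + k) + 29861 = ((-24 + 2*((5*9)*9)) + 456) + 29861 = ((-24 + 2*(45*9)) + 456) + 29861 = ((-24 + 2*405) + 456) + 29861 = ((-24 + 810) + 456) + 29861 = (786 + 456) + 29861 = 1242 + 29861 = 31103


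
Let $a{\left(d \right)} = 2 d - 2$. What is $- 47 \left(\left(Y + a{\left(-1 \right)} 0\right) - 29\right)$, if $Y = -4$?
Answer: $1551$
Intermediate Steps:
$a{\left(d \right)} = -2 + 2 d$
$- 47 \left(\left(Y + a{\left(-1 \right)} 0\right) - 29\right) = - 47 \left(\left(-4 + \left(-2 + 2 \left(-1\right)\right) 0\right) - 29\right) = - 47 \left(\left(-4 + \left(-2 - 2\right) 0\right) - 29\right) = - 47 \left(\left(-4 - 0\right) - 29\right) = - 47 \left(\left(-4 + 0\right) - 29\right) = - 47 \left(-4 - 29\right) = \left(-47\right) \left(-33\right) = 1551$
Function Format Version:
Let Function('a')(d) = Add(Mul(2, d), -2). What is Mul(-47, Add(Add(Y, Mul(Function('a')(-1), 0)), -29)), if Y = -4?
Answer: 1551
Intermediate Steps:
Function('a')(d) = Add(-2, Mul(2, d))
Mul(-47, Add(Add(Y, Mul(Function('a')(-1), 0)), -29)) = Mul(-47, Add(Add(-4, Mul(Add(-2, Mul(2, -1)), 0)), -29)) = Mul(-47, Add(Add(-4, Mul(Add(-2, -2), 0)), -29)) = Mul(-47, Add(Add(-4, Mul(-4, 0)), -29)) = Mul(-47, Add(Add(-4, 0), -29)) = Mul(-47, Add(-4, -29)) = Mul(-47, -33) = 1551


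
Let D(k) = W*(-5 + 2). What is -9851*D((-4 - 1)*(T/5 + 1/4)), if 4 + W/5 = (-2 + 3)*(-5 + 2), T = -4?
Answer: -1034355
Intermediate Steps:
W = -35 (W = -20 + 5*((-2 + 3)*(-5 + 2)) = -20 + 5*(1*(-3)) = -20 + 5*(-3) = -20 - 15 = -35)
D(k) = 105 (D(k) = -35*(-5 + 2) = -35*(-3) = 105)
-9851*D((-4 - 1)*(T/5 + 1/4)) = -9851*105 = -1034355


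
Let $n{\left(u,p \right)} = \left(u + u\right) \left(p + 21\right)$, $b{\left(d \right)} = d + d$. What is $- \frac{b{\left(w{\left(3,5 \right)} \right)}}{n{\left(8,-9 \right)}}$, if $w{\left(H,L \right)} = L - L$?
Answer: $0$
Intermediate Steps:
$w{\left(H,L \right)} = 0$
$b{\left(d \right)} = 2 d$
$n{\left(u,p \right)} = 2 u \left(21 + p\right)$
$- \frac{b{\left(w{\left(3,5 \right)} \right)}}{n{\left(8,-9 \right)}} = - \frac{2 \cdot 0}{2 \cdot 8 \left(21 - 9\right)} = - \frac{0}{2 \cdot 8 \cdot 12} = - \frac{0}{192} = \left(-1\right) 0 = 0$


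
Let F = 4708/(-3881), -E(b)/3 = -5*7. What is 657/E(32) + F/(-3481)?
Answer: 2958802439/472841635 ≈ 6.2575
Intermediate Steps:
E(b) = 105 (E(b) = -(-15)*7 = -3*(-35) = 105)
F = -4708/3881 (F = 4708*(-1/3881) = -4708/3881 ≈ -1.2131)
657/E(32) + F/(-3481) = 657/105 - 4708/3881/(-3481) = 657*(1/105) - 4708/3881*(-1/3481) = 219/35 + 4708/13509761 = 2958802439/472841635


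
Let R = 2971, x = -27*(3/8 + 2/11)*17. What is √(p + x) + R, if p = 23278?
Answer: 2971 + √44571406/44 ≈ 3122.7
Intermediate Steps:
x = -22491/88 (x = -27*(3*(⅛) + 2*(1/11))*17 = -27*(3/8 + 2/11)*17 = -27*49/88*17 = -1323/88*17 = -22491/88 ≈ -255.58)
√(p + x) + R = √(23278 - 22491/88) + 2971 = √(2025973/88) + 2971 = √44571406/44 + 2971 = 2971 + √44571406/44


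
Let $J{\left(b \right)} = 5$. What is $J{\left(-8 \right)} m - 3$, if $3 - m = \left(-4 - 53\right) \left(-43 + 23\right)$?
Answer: $-5688$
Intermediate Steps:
$m = -1137$ ($m = 3 - \left(-4 - 53\right) \left(-43 + 23\right) = 3 - \left(-57\right) \left(-20\right) = 3 - 1140 = -1137$)
$J{\left(-8 \right)} m - 3 = 5 \left(-1137\right) - 3 = -5685 + \left(3 - 6\right) = -5685 - 3 = -5688$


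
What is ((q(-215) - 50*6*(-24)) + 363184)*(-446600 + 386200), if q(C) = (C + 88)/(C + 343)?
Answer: -178969069375/8 ≈ -2.2371e+10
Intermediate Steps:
q(C) = (88 + C)/(343 + C)
((q(-215) - 50*6*(-24)) + 363184)*(-446600 + 386200) = (((88 - 215)/(343 - 215) - 50*6*(-24)) + 363184)*(-446600 + 386200) = ((-127/128 - 300*(-24)) + 363184)*(-60400) = (((1/128)*(-127) - 1*(-7200)) + 363184)*(-60400) = ((-127/128 + 7200) + 363184)*(-60400) = (921473/128 + 363184)*(-60400) = (47409025/128)*(-60400) = -178969069375/8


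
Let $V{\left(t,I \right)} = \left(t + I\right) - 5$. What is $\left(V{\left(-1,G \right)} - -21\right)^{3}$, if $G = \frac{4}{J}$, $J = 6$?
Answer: $\frac{103823}{27} \approx 3845.3$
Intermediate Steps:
$G = \frac{2}{3}$ ($G = \frac{4}{6} = 4 \cdot \frac{1}{6} = \frac{2}{3} \approx 0.66667$)
$V{\left(t,I \right)} = -5 + I + t$ ($V{\left(t,I \right)} = \left(I + t\right) - 5 = -5 + I + t$)
$\left(V{\left(-1,G \right)} - -21\right)^{3} = \left(\left(-5 + \frac{2}{3} - 1\right) - -21\right)^{3} = \left(- \frac{16}{3} + 21\right)^{3} = \left(\frac{47}{3}\right)^{3} = \frac{103823}{27}$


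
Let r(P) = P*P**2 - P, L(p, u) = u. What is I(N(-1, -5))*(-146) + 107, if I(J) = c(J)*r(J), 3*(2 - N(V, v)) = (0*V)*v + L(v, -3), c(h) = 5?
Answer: -17413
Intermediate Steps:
r(P) = P**3 - P
N(V, v) = 3 (N(V, v) = 2 - ((0*V)*v - 3)/3 = 2 - (0*v - 3)/3 = 2 - (0 - 3)/3 = 2 - 1/3*(-3) = 2 + 1 = 3)
I(J) = -5*J + 5*J**3 (I(J) = 5*(J**3 - J) = -5*J + 5*J**3)
I(N(-1, -5))*(-146) + 107 = (5*3*(-1 + 3**2))*(-146) + 107 = (5*3*(-1 + 9))*(-146) + 107 = (5*3*8)*(-146) + 107 = 120*(-146) + 107 = -17520 + 107 = -17413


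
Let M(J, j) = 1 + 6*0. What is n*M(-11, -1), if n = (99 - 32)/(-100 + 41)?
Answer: -67/59 ≈ -1.1356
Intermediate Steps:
M(J, j) = 1 (M(J, j) = 1 + 0 = 1)
n = -67/59 (n = 67/(-59) = 67*(-1/59) = -67/59 ≈ -1.1356)
n*M(-11, -1) = -67/59*1 = -67/59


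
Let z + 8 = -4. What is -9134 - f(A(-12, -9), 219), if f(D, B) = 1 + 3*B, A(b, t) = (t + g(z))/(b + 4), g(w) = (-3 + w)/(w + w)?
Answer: -9792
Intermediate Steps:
z = -12 (z = -8 - 4 = -12)
g(w) = (-3 + w)/(2*w) (g(w) = (-3 + w)/((2*w)) = (-3 + w)*(1/(2*w)) = (-3 + w)/(2*w))
A(b, t) = (5/8 + t)/(4 + b) (A(b, t) = (t + (1/2)*(-3 - 12)/(-12))/(b + 4) = (t + (1/2)*(-1/12)*(-15))/(4 + b) = (t + 5/8)/(4 + b) = (5/8 + t)/(4 + b))
-9134 - f(A(-12, -9), 219) = -9134 - (1 + 3*219) = -9134 - (1 + 657) = -9134 - 1*658 = -9134 - 658 = -9792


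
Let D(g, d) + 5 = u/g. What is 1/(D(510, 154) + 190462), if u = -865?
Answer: 102/19426441 ≈ 5.2506e-6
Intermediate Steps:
D(g, d) = -5 - 865/g
1/(D(510, 154) + 190462) = 1/((-5 - 865/510) + 190462) = 1/((-5 - 865*1/510) + 190462) = 1/((-5 - 173/102) + 190462) = 1/(-683/102 + 190462) = 1/(19426441/102) = 102/19426441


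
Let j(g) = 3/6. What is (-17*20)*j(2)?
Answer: -170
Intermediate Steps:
j(g) = ½ (j(g) = 3*(⅙) = ½)
(-17*20)*j(2) = -17*20*(½) = -340*½ = -170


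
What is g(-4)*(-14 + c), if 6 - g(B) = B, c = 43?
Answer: 290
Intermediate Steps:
g(B) = 6 - B
g(-4)*(-14 + c) = (6 - 1*(-4))*(-14 + 43) = (6 + 4)*29 = 10*29 = 290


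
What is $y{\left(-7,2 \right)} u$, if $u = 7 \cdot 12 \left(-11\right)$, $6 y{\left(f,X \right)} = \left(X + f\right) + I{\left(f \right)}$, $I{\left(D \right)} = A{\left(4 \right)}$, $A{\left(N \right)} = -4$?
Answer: $1386$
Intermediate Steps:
$I{\left(D \right)} = -4$
$y{\left(f,X \right)} = - \frac{2}{3} + \frac{X}{6} + \frac{f}{6}$ ($y{\left(f,X \right)} = \frac{\left(X + f\right) - 4}{6} = \frac{-4 + X + f}{6} = - \frac{2}{3} + \frac{X}{6} + \frac{f}{6}$)
$u = -924$ ($u = 84 \left(-11\right) = -924$)
$y{\left(-7,2 \right)} u = \left(- \frac{2}{3} + \frac{1}{6} \cdot 2 + \frac{1}{6} \left(-7\right)\right) \left(-924\right) = \left(- \frac{2}{3} + \frac{1}{3} - \frac{7}{6}\right) \left(-924\right) = \left(- \frac{3}{2}\right) \left(-924\right) = 1386$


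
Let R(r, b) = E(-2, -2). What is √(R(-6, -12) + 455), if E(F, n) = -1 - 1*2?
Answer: 2*√113 ≈ 21.260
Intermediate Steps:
E(F, n) = -3 (E(F, n) = -1 - 2 = -3)
R(r, b) = -3
√(R(-6, -12) + 455) = √(-3 + 455) = √452 = 2*√113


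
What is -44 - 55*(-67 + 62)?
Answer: 231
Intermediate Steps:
-44 - 55*(-67 + 62) = -44 - 55*(-5) = -44 + 275 = 231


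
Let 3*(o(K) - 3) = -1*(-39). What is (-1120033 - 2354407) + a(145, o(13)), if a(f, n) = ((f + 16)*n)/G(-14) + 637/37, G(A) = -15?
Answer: -1928399957/555 ≈ -3.4746e+6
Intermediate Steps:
o(K) = 16 (o(K) = 3 + (-1*(-39))/3 = 3 + (⅓)*39 = 3 + 13 = 16)
a(f, n) = 637/37 - n*(16 + f)/15 (a(f, n) = ((f + 16)*n)/(-15) + 637/37 = ((16 + f)*n)*(-1/15) + 637*(1/37) = (n*(16 + f))*(-1/15) + 637/37 = -n*(16 + f)/15 + 637/37 = 637/37 - n*(16 + f)/15)
(-1120033 - 2354407) + a(145, o(13)) = (-1120033 - 2354407) + (637/37 - 16/15*16 - 1/15*145*16) = -3474440 + (637/37 - 256/15 - 464/3) = -3474440 - 85757/555 = -1928399957/555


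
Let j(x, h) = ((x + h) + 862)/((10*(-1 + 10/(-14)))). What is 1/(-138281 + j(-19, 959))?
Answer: -60/8303167 ≈ -7.2262e-6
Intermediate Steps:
j(x, h) = -3017/60 - 7*h/120 - 7*x/120 (j(x, h) = ((h + x) + 862)/((10*(-1 + 10*(-1/14)))) = (862 + h + x)/((10*(-1 - 5/7))) = (862 + h + x)/((10*(-12/7))) = (862 + h + x)/(-120/7) = (862 + h + x)*(-7/120) = -3017/60 - 7*h/120 - 7*x/120)
1/(-138281 + j(-19, 959)) = 1/(-138281 + (-3017/60 - 7/120*959 - 7/120*(-19))) = 1/(-138281 + (-3017/60 - 6713/120 + 133/120)) = 1/(-138281 - 6307/60) = 1/(-8303167/60) = -60/8303167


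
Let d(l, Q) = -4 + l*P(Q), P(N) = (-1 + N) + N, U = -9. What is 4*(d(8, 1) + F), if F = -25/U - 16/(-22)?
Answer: 2972/99 ≈ 30.020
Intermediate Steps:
F = 347/99 (F = -25/(-9) - 16/(-22) = -25*(-⅑) - 16*(-1/22) = 25/9 + 8/11 = 347/99 ≈ 3.5051)
P(N) = -1 + 2*N
d(l, Q) = -4 + l*(-1 + 2*Q)
4*(d(8, 1) + F) = 4*((-4 + 8*(-1 + 2*1)) + 347/99) = 4*((-4 + 8*(-1 + 2)) + 347/99) = 4*((-4 + 8*1) + 347/99) = 4*((-4 + 8) + 347/99) = 4*(4 + 347/99) = 4*(743/99) = 2972/99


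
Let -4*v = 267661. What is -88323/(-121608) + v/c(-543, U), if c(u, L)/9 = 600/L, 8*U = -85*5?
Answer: 2564609767/3891456 ≈ 659.04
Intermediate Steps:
v = -267661/4 (v = -¼*267661 = -267661/4 ≈ -66915.)
U = -425/8 (U = (-85*5)/8 = (⅛)*(-425) = -425/8 ≈ -53.125)
c(u, L) = 5400/L (c(u, L) = 9*(600/L) = 5400/L)
-88323/(-121608) + v/c(-543, U) = -88323/(-121608) - 267661/(4*(5400/(-425/8))) = -88323*(-1/121608) - 267661/(4*(5400*(-8/425))) = 29441/40536 - 267661/(4*(-1728/17)) = 29441/40536 - 267661/4*(-17/1728) = 29441/40536 + 4550237/6912 = 2564609767/3891456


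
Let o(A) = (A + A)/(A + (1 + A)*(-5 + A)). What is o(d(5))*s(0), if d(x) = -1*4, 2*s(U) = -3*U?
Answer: 0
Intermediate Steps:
s(U) = -3*U/2 (s(U) = (-3*U)/2 = -3*U/2)
d(x) = -4
o(A) = 2*A/(A + (1 + A)*(-5 + A)) (o(A) = (2*A)/(A + (1 + A)*(-5 + A)) = 2*A/(A + (1 + A)*(-5 + A)))
o(d(5))*s(0) = (2*(-4)/(-5 + (-4)**2 - 3*(-4)))*(-3/2*0) = (2*(-4)/(-5 + 16 + 12))*0 = (2*(-4)/23)*0 = (2*(-4)*(1/23))*0 = -8/23*0 = 0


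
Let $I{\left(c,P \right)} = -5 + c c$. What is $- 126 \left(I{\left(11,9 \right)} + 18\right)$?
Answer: $-16884$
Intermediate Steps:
$I{\left(c,P \right)} = -5 + c^{2}$
$- 126 \left(I{\left(11,9 \right)} + 18\right) = - 126 \left(\left(-5 + 11^{2}\right) + 18\right) = - 126 \left(\left(-5 + 121\right) + 18\right) = - 126 \left(116 + 18\right) = \left(-126\right) 134 = -16884$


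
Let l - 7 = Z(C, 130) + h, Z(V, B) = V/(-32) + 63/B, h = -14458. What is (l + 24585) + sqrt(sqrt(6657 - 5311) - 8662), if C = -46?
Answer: 10541359/1040 + sqrt(-8662 + sqrt(1346)) ≈ 10136.0 + 92.873*I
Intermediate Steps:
Z(V, B) = 63/B - V/32 (Z(V, B) = V*(-1/32) + 63/B = -V/32 + 63/B = 63/B - V/32)
l = -15027041/1040 (l = 7 + ((63/130 - 1/32*(-46)) - 14458) = 7 + ((63*(1/130) + 23/16) - 14458) = 7 + ((63/130 + 23/16) - 14458) = 7 + (1999/1040 - 14458) = 7 - 15034321/1040 = -15027041/1040 ≈ -14449.)
(l + 24585) + sqrt(sqrt(6657 - 5311) - 8662) = (-15027041/1040 + 24585) + sqrt(sqrt(6657 - 5311) - 8662) = 10541359/1040 + sqrt(sqrt(1346) - 8662) = 10541359/1040 + sqrt(-8662 + sqrt(1346))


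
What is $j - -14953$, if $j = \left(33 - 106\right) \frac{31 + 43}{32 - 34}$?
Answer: $17654$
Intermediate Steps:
$j = 2701$ ($j = - 73 \frac{74}{-2} = - 73 \cdot 74 \left(- \frac{1}{2}\right) = \left(-73\right) \left(-37\right) = 2701$)
$j - -14953 = 2701 - -14953 = 2701 + 14953 = 17654$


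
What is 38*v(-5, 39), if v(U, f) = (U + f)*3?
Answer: 3876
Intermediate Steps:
v(U, f) = 3*U + 3*f
38*v(-5, 39) = 38*(3*(-5) + 3*39) = 38*(-15 + 117) = 38*102 = 3876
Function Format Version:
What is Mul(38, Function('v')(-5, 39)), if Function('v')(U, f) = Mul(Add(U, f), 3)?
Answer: 3876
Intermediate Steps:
Function('v')(U, f) = Add(Mul(3, U), Mul(3, f))
Mul(38, Function('v')(-5, 39)) = Mul(38, Add(Mul(3, -5), Mul(3, 39))) = Mul(38, Add(-15, 117)) = Mul(38, 102) = 3876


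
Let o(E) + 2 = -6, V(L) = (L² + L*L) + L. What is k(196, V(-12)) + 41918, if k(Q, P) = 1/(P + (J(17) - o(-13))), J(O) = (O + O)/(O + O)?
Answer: 11946631/285 ≈ 41918.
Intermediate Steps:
J(O) = 1 (J(O) = (2*O)/((2*O)) = (2*O)*(1/(2*O)) = 1)
V(L) = L + 2*L² (V(L) = (L² + L²) + L = 2*L² + L = L + 2*L²)
o(E) = -8 (o(E) = -2 - 6 = -8)
k(Q, P) = 1/(9 + P) (k(Q, P) = 1/(P + (1 - 1*(-8))) = 1/(P + (1 + 8)) = 1/(P + 9) = 1/(9 + P))
k(196, V(-12)) + 41918 = 1/(9 - 12*(1 + 2*(-12))) + 41918 = 1/(9 - 12*(1 - 24)) + 41918 = 1/(9 - 12*(-23)) + 41918 = 1/(9 + 276) + 41918 = 1/285 + 41918 = 11946631/285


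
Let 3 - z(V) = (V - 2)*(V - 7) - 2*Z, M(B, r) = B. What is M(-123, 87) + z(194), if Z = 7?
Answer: -36010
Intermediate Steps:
z(V) = 17 - (-7 + V)*(-2 + V) (z(V) = 3 - ((V - 2)*(V - 7) - 2*7) = 3 - ((-2 + V)*(-7 + V) - 14) = 3 - ((-7 + V)*(-2 + V) - 14) = 3 - (-14 + (-7 + V)*(-2 + V)) = 3 + (14 - (-7 + V)*(-2 + V)) = 17 - (-7 + V)*(-2 + V))
M(-123, 87) + z(194) = -123 + (3 - 1*194² + 9*194) = -123 + (3 - 1*37636 + 1746) = -123 + (3 - 37636 + 1746) = -123 - 35887 = -36010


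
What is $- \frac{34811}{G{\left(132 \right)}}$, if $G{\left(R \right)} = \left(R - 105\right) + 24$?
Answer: $- \frac{34811}{51} \approx -682.57$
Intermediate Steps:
$G{\left(R \right)} = -81 + R$ ($G{\left(R \right)} = \left(-105 + R\right) + 24 = -81 + R$)
$- \frac{34811}{G{\left(132 \right)}} = - \frac{34811}{-81 + 132} = - \frac{34811}{51}$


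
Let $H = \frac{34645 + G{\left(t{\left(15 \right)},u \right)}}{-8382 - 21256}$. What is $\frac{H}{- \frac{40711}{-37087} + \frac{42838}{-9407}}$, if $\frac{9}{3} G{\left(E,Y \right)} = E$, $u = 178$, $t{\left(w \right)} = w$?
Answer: $\frac{863471587275}{2552603507893} \approx 0.33827$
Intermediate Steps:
$G{\left(E,Y \right)} = \frac{E}{3}$
$H = - \frac{2475}{2117}$ ($H = \frac{34645 + \frac{1}{3} \cdot 15}{-8382 - 21256} = \frac{34645 + 5}{-29638} = 34650 \left(- \frac{1}{29638}\right) = - \frac{2475}{2117} \approx -1.1691$)
$\frac{H}{- \frac{40711}{-37087} + \frac{42838}{-9407}} = - \frac{2475}{2117 \left(- \frac{40711}{-37087} + \frac{42838}{-9407}\right)} = - \frac{2475}{2117 \left(\left(-40711\right) \left(- \frac{1}{37087}\right) + 42838 \left(- \frac{1}{9407}\right)\right)} = - \frac{2475}{2117 \left(\frac{40711}{37087} - \frac{42838}{9407}\right)} = - \frac{2475}{2117 \left(- \frac{1205764529}{348877409}\right)} = \left(- \frac{2475}{2117}\right) \left(- \frac{348877409}{1205764529}\right) = \frac{863471587275}{2552603507893}$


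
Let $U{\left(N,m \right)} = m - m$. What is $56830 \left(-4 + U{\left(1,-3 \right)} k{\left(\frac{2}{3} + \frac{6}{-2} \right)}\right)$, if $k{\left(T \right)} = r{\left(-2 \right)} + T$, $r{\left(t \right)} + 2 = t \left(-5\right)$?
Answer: $-227320$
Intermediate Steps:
$r{\left(t \right)} = -2 - 5 t$ ($r{\left(t \right)} = -2 + t \left(-5\right) = -2 - 5 t$)
$U{\left(N,m \right)} = 0$
$k{\left(T \right)} = 8 + T$ ($k{\left(T \right)} = \left(-2 - -10\right) + T = \left(-2 + 10\right) + T = 8 + T$)
$56830 \left(-4 + U{\left(1,-3 \right)} k{\left(\frac{2}{3} + \frac{6}{-2} \right)}\right) = 56830 \left(-4 + 0 \left(8 + \left(\frac{2}{3} + \frac{6}{-2}\right)\right)\right) = 56830 \left(-4 + 0 \left(8 + \left(2 \cdot \frac{1}{3} + 6 \left(- \frac{1}{2}\right)\right)\right)\right) = 56830 \left(-4 + 0 \left(8 + \left(\frac{2}{3} - 3\right)\right)\right) = 56830 \left(-4 + 0 \left(8 - \frac{7}{3}\right)\right) = 56830 \left(-4 + 0 \cdot \frac{17}{3}\right) = 56830 \left(-4 + 0\right) = 56830 \left(-4\right) = -227320$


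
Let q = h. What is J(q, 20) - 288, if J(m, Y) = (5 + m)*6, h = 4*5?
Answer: -138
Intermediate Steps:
h = 20
q = 20
J(m, Y) = 30 + 6*m
J(q, 20) - 288 = (30 + 6*20) - 288 = (30 + 120) - 288 = 150 - 288 = -138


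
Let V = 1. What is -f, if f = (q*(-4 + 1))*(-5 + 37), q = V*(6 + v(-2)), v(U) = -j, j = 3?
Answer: 288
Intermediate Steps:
v(U) = -3 (v(U) = -1*3 = -3)
q = 3 (q = 1*(6 - 3) = 1*3 = 3)
f = -288 (f = (3*(-4 + 1))*(-5 + 37) = (3*(-3))*32 = -9*32 = -288)
-f = -1*(-288) = 288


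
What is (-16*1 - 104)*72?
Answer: -8640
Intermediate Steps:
(-16*1 - 104)*72 = (-16 - 104)*72 = -120*72 = -8640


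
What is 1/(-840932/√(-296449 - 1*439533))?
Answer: -I*√735982/840932 ≈ -0.0010202*I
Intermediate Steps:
1/(-840932/√(-296449 - 1*439533)) = 1/(-840932/√(-296449 - 439533)) = 1/(-840932*(-I*√735982/735982)) = 1/(-(-420466)*I*√735982/367991) = 1/(420466*I*√735982/367991) = -I*√735982/840932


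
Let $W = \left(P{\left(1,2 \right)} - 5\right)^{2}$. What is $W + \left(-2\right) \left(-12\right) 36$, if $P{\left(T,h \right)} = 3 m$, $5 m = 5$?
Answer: $868$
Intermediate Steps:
$m = 1$ ($m = \frac{1}{5} \cdot 5 = 1$)
$P{\left(T,h \right)} = 3$ ($P{\left(T,h \right)} = 3 \cdot 1 = 3$)
$W = 4$ ($W = \left(3 - 5\right)^{2} = \left(-2\right)^{2} = 4$)
$W + \left(-2\right) \left(-12\right) 36 = 4 + \left(-2\right) \left(-12\right) 36 = 4 + 24 \cdot 36 = 4 + 864 = 868$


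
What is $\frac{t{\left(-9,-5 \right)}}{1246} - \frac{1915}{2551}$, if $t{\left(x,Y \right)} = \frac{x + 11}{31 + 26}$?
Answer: $- \frac{68001014}{90588561} \approx -0.75066$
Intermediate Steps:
$t{\left(x,Y \right)} = \frac{11}{57} + \frac{x}{57}$ ($t{\left(x,Y \right)} = \frac{11 + x}{57} = \left(11 + x\right) \frac{1}{57} = \frac{11}{57} + \frac{x}{57}$)
$\frac{t{\left(-9,-5 \right)}}{1246} - \frac{1915}{2551} = \frac{\frac{11}{57} + \frac{1}{57} \left(-9\right)}{1246} - \frac{1915}{2551} = \left(\frac{11}{57} - \frac{3}{19}\right) \frac{1}{1246} - \frac{1915}{2551} = \frac{2}{57} \cdot \frac{1}{1246} - \frac{1915}{2551} = \frac{1}{35511} - \frac{1915}{2551} = - \frac{68001014}{90588561}$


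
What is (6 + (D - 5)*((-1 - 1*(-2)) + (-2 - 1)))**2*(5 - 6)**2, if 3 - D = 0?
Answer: 100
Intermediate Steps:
D = 3 (D = 3 - 1*0 = 3 + 0 = 3)
(6 + (D - 5)*((-1 - 1*(-2)) + (-2 - 1)))**2*(5 - 6)**2 = (6 + (3 - 5)*((-1 - 1*(-2)) + (-2 - 1)))**2*(5 - 6)**2 = (6 - 2*((-1 + 2) - 3))**2*(-1)**2 = (6 - 2*(1 - 3))**2*1 = (6 - 2*(-2))**2*1 = (6 + 4)**2*1 = 10**2*1 = 100*1 = 100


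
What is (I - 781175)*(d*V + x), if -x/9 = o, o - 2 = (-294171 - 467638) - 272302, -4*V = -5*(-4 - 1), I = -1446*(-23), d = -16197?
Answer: -28146247525533/4 ≈ -7.0366e+12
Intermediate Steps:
I = 33258
V = -25/4 (V = -(-5)*(-4 - 1)/4 = -(-5)*(-5)/4 = -¼*25 = -25/4 ≈ -6.2500)
o = -1034109 (o = 2 + ((-294171 - 467638) - 272302) = 2 + (-761809 - 272302) = 2 - 1034111 = -1034109)
x = 9306981 (x = -9*(-1034109) = 9306981)
(I - 781175)*(d*V + x) = (33258 - 781175)*(-16197*(-25/4) + 9306981) = -747917*(404925/4 + 9306981) = -747917*37632849/4 = -28146247525533/4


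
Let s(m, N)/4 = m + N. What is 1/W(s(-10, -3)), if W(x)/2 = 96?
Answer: 1/192 ≈ 0.0052083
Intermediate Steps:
s(m, N) = 4*N + 4*m (s(m, N) = 4*(m + N) = 4*(N + m) = 4*N + 4*m)
W(x) = 192 (W(x) = 2*96 = 192)
1/W(s(-10, -3)) = 1/192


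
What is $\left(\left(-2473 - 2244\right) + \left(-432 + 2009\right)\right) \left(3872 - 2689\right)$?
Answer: $-3714620$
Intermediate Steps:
$\left(\left(-2473 - 2244\right) + \left(-432 + 2009\right)\right) \left(3872 - 2689\right) = \left(-4717 + 1577\right) 1183 = \left(-3140\right) 1183 = -3714620$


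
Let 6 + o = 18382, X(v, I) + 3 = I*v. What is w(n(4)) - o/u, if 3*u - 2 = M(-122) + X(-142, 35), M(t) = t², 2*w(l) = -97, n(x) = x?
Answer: -1071817/19826 ≈ -54.061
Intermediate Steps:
X(v, I) = -3 + I*v
w(l) = -97/2 (w(l) = (½)*(-97) = -97/2)
o = 18376 (o = -6 + 18382 = 18376)
u = 9913/3 (u = ⅔ + ((-122)² + (-3 + 35*(-142)))/3 = ⅔ + (14884 + (-3 - 4970))/3 = ⅔ + (14884 - 4973)/3 = ⅔ + (⅓)*9911 = ⅔ + 9911/3 = 9913/3 ≈ 3304.3)
w(n(4)) - o/u = -97/2 - 18376/9913/3 = -97/2 - 18376*3/9913 = -97/2 - 1*55128/9913 = -97/2 - 55128/9913 = -1071817/19826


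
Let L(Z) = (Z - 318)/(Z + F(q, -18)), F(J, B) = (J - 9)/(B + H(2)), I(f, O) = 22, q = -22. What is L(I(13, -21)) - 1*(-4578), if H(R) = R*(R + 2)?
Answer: 1146118/251 ≈ 4566.2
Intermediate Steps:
H(R) = R*(2 + R)
F(J, B) = (-9 + J)/(8 + B) (F(J, B) = (J - 9)/(B + 2*(2 + 2)) = (-9 + J)/(B + 2*4) = (-9 + J)/(B + 8) = (-9 + J)/(8 + B))
L(Z) = (-318 + Z)/(31/10 + Z) (L(Z) = (Z - 318)/(Z + (-9 - 22)/(8 - 18)) = (-318 + Z)/(Z - 31/(-10)) = (-318 + Z)/(Z - 1/10*(-31)) = (-318 + Z)/(Z + 31/10) = (-318 + Z)/(31/10 + Z))
L(I(13, -21)) - 1*(-4578) = 10*(-318 + 22)/(31 + 10*22) - 1*(-4578) = 10*(-296)/(31 + 220) + 4578 = 10*(-296)/251 + 4578 = 10*(1/251)*(-296) + 4578 = -2960/251 + 4578 = 1146118/251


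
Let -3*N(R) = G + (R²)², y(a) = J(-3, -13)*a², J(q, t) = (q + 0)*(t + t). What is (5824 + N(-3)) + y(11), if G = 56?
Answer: 45649/3 ≈ 15216.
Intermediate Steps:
J(q, t) = 2*q*t (J(q, t) = q*(2*t) = 2*q*t)
y(a) = 78*a² (y(a) = (2*(-3)*(-13))*a² = 78*a²)
N(R) = -56/3 - R⁴/3 (N(R) = -(56 + (R²)²)/3 = -(56 + R⁴)/3 = -56/3 - R⁴/3)
(5824 + N(-3)) + y(11) = (5824 + (-56/3 - ⅓*(-3)⁴)) + 78*11² = (5824 + (-56/3 - ⅓*81)) + 78*121 = (5824 + (-56/3 - 27)) + 9438 = (5824 - 137/3) + 9438 = 17335/3 + 9438 = 45649/3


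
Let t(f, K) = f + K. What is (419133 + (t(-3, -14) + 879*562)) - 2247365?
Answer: -1334251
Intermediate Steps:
t(f, K) = K + f
(419133 + (t(-3, -14) + 879*562)) - 2247365 = (419133 + ((-14 - 3) + 879*562)) - 2247365 = (419133 + (-17 + 493998)) - 2247365 = (419133 + 493981) - 2247365 = 913114 - 2247365 = -1334251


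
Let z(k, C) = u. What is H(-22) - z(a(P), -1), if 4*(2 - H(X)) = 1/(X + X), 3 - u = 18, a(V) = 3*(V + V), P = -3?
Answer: 2993/176 ≈ 17.006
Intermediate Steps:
a(V) = 6*V (a(V) = 3*(2*V) = 6*V)
u = -15 (u = 3 - 1*18 = 3 - 18 = -15)
z(k, C) = -15
H(X) = 2 - 1/(8*X) (H(X) = 2 - 1/(4*(X + X)) = 2 - 1/(2*X)/4 = 2 - 1/(8*X))
H(-22) - z(a(P), -1) = (2 - ⅛/(-22)) - 1*(-15) = (2 - ⅛*(-1/22)) + 15 = (2 + 1/176) + 15 = 353/176 + 15 = 2993/176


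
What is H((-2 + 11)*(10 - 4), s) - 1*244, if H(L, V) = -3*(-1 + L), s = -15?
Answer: -403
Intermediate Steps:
H(L, V) = 3 - 3*L
H((-2 + 11)*(10 - 4), s) - 1*244 = (3 - 3*(-2 + 11)*(10 - 4)) - 1*244 = (3 - 27*6) - 244 = (3 - 3*54) - 244 = (3 - 162) - 244 = -159 - 244 = -403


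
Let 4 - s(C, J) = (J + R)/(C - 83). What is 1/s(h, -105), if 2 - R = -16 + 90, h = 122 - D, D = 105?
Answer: 22/29 ≈ 0.75862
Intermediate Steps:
h = 17 (h = 122 - 1*105 = 122 - 105 = 17)
R = -72 (R = 2 - (-16 + 90) = 2 - 1*74 = 2 - 74 = -72)
s(C, J) = 4 - (-72 + J)/(-83 + C) (s(C, J) = 4 - (J - 72)/(C - 83) = 4 - (-72 + J)/(-83 + C))
1/s(h, -105) = 1/((-260 - 1*(-105) + 4*17)/(-83 + 17)) = 1/((-260 + 105 + 68)/(-66)) = 1/(-1/66*(-87)) = 1/(29/22) = 22/29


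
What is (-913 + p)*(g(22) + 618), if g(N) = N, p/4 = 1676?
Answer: 3706240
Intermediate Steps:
p = 6704 (p = 4*1676 = 6704)
(-913 + p)*(g(22) + 618) = (-913 + 6704)*(22 + 618) = 5791*640 = 3706240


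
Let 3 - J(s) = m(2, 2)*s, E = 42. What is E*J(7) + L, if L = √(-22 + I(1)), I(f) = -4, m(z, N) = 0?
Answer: 126 + I*√26 ≈ 126.0 + 5.099*I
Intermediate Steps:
J(s) = 3 (J(s) = 3 - 0*s = 3 - 1*0 = 3 + 0 = 3)
L = I*√26 (L = √(-22 - 4) = √(-26) = I*√26 ≈ 5.099*I)
E*J(7) + L = 42*3 + I*√26 = 126 + I*√26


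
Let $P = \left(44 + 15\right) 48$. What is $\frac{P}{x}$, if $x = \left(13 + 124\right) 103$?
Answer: $\frac{2832}{14111} \approx 0.20069$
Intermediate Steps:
$P = 2832$ ($P = 59 \cdot 48 = 2832$)
$x = 14111$ ($x = 137 \cdot 103 = 14111$)
$\frac{P}{x} = \frac{2832}{14111}$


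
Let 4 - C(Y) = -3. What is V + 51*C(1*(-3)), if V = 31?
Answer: 388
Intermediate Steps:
C(Y) = 7 (C(Y) = 4 - 1*(-3) = 4 + 3 = 7)
V + 51*C(1*(-3)) = 31 + 51*7 = 31 + 357 = 388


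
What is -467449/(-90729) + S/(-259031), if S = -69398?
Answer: 7492952533/1382448447 ≈ 5.4201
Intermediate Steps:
-467449/(-90729) + S/(-259031) = -467449/(-90729) - 69398/(-259031) = -467449*(-1/90729) - 69398*(-1/259031) = 27497/5337 + 69398/259031 = 7492952533/1382448447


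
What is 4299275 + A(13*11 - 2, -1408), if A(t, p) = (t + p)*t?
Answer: 4120628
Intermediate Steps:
A(t, p) = t*(p + t) (A(t, p) = (p + t)*t = t*(p + t))
4299275 + A(13*11 - 2, -1408) = 4299275 + (13*11 - 2)*(-1408 + (13*11 - 2)) = 4299275 + (143 - 2)*(-1408 + (143 - 2)) = 4299275 + 141*(-1408 + 141) = 4299275 + 141*(-1267) = 4299275 - 178647 = 4120628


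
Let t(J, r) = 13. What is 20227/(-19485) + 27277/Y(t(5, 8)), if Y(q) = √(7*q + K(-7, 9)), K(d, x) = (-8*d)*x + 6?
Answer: -20227/19485 + 27277*√601/601 ≈ 1111.6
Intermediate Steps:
K(d, x) = 6 - 8*d*x (K(d, x) = -8*d*x + 6 = 6 - 8*d*x)
Y(q) = √(510 + 7*q) (Y(q) = √(7*q + (6 - 8*(-7)*9)) = √(7*q + (6 + 504)) = √(7*q + 510) = √(510 + 7*q))
20227/(-19485) + 27277/Y(t(5, 8)) = 20227/(-19485) + 27277/(√(510 + 7*13)) = 20227*(-1/19485) + 27277/(√(510 + 91)) = -20227/19485 + 27277/(√601) = -20227/19485 + 27277*(√601/601) = -20227/19485 + 27277*√601/601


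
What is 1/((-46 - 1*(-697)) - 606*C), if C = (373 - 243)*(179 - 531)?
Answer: 1/27731211 ≈ 3.6060e-8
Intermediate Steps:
C = -45760 (C = 130*(-352) = -45760)
1/((-46 - 1*(-697)) - 606*C) = 1/((-46 - 1*(-697)) - 606*(-45760)) = 1/((-46 + 697) + 27730560) = 1/(651 + 27730560) = 1/27731211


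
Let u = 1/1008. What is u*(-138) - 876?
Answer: -147191/168 ≈ -876.14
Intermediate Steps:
u = 1/1008 ≈ 0.00099206
u*(-138) - 876 = (1/1008)*(-138) - 876 = -23/168 - 876 = -147191/168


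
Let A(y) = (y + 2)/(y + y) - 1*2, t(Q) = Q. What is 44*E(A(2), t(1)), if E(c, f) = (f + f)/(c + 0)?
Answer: -88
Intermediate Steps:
A(y) = -2 + (2 + y)/(2*y) (A(y) = (2 + y)/((2*y)) - 2 = (2 + y)*(1/(2*y)) - 2 = (2 + y)/(2*y) - 2 = -2 + (2 + y)/(2*y))
E(c, f) = 2*f/c (E(c, f) = (2*f)/c = 2*f/c)
44*E(A(2), t(1)) = 44*(2*1/(-3/2 + 1/2)) = 44*(2*1/(-3/2 + ½)) = 44*(2*1/(-1)) = 44*(2*1*(-1)) = 44*(-2) = -88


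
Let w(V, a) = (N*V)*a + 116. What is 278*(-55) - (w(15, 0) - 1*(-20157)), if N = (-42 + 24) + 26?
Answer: -35563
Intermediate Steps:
N = 8 (N = -18 + 26 = 8)
w(V, a) = 116 + 8*V*a (w(V, a) = (8*V)*a + 116 = 8*V*a + 116 = 116 + 8*V*a)
278*(-55) - (w(15, 0) - 1*(-20157)) = 278*(-55) - ((116 + 8*15*0) - 1*(-20157)) = -15290 - ((116 + 0) + 20157) = -15290 - (116 + 20157) = -15290 - 1*20273 = -15290 - 20273 = -35563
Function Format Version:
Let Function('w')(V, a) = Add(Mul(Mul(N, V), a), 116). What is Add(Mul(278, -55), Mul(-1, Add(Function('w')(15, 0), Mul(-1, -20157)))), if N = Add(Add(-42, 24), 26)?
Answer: -35563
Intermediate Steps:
N = 8 (N = Add(-18, 26) = 8)
Function('w')(V, a) = Add(116, Mul(8, V, a)) (Function('w')(V, a) = Add(Mul(Mul(8, V), a), 116) = Add(Mul(8, V, a), 116) = Add(116, Mul(8, V, a)))
Add(Mul(278, -55), Mul(-1, Add(Function('w')(15, 0), Mul(-1, -20157)))) = Add(Mul(278, -55), Mul(-1, Add(Add(116, Mul(8, 15, 0)), Mul(-1, -20157)))) = Add(-15290, Mul(-1, Add(Add(116, 0), 20157))) = Add(-15290, Mul(-1, Add(116, 20157))) = Add(-15290, Mul(-1, 20273)) = Add(-15290, -20273) = -35563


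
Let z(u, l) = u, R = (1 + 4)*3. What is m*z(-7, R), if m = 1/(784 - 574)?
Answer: -1/30 ≈ -0.033333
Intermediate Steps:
R = 15 (R = 5*3 = 15)
m = 1/210 ≈ 0.0047619
m*z(-7, R) = (1/210)*(-7) = -1/30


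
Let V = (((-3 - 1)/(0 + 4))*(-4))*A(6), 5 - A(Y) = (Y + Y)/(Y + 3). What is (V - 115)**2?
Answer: 90601/9 ≈ 10067.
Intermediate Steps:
A(Y) = 5 - 2*Y/(3 + Y) (A(Y) = 5 - (Y + Y)/(Y + 3) = 5 - 2*Y/(3 + Y))
V = 44/3 (V = (((-3 - 1)/(0 + 4))*(-4))*(3*(5 + 6)/(3 + 6)) = (-4/4*(-4))*(3*11/9) = (-4*1/4*(-4))*(3*(1/9)*11) = -1*(-4)*(11/3) = 4*(11/3) = 44/3 ≈ 14.667)
(V - 115)**2 = (44/3 - 115)**2 = (-301/3)**2 = 90601/9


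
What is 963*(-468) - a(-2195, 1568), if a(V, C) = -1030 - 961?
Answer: -448693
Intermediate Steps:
a(V, C) = -1991
963*(-468) - a(-2195, 1568) = 963*(-468) - 1*(-1991) = -450684 + 1991 = -448693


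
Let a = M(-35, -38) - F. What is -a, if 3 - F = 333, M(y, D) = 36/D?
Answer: -6252/19 ≈ -329.05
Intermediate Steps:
F = -330 (F = 3 - 1*333 = 3 - 333 = -330)
a = 6252/19 (a = 36/(-38) - 1*(-330) = 36*(-1/38) + 330 = -18/19 + 330 = 6252/19 ≈ 329.05)
-a = -1*6252/19 = -6252/19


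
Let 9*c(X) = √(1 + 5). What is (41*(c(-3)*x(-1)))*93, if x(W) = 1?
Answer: 1271*√6/3 ≈ 1037.8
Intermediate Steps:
c(X) = √6/9 (c(X) = √(1 + 5)/9 = √6/9)
(41*(c(-3)*x(-1)))*93 = (41*((√6/9)*1))*93 = (41*(√6/9))*93 = (41*√6/9)*93 = 1271*√6/3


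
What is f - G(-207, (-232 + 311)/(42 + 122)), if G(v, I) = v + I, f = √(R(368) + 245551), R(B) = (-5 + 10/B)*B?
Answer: 33869/164 + √243721 ≈ 700.20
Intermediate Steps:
R(B) = B*(-5 + 10/B)
f = √243721 (f = √((10 - 5*368) + 245551) = √((10 - 1840) + 245551) = √(-1830 + 245551) = √243721 ≈ 493.68)
G(v, I) = I + v
f - G(-207, (-232 + 311)/(42 + 122)) = √243721 - ((-232 + 311)/(42 + 122) - 207) = √243721 - (79/164 - 207) = √243721 - 1*(-33869/164) = √243721 + 33869/164 = 33869/164 + √243721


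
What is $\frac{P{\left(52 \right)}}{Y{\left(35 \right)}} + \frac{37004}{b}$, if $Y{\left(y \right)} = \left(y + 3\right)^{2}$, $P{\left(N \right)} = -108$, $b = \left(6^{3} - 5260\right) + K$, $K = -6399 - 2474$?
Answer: $- \frac{13734203}{5024037} \approx -2.7337$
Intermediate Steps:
$K = -8873$ ($K = -6399 - 2474 = -8873$)
$b = -13917$ ($b = \left(6^{3} - 5260\right) - 8873 = \left(216 - 5260\right) - 8873 = -5044 - 8873 = -13917$)
$Y{\left(y \right)} = \left(3 + y\right)^{2}$
$\frac{P{\left(52 \right)}}{Y{\left(35 \right)}} + \frac{37004}{b} = - \frac{108}{\left(3 + 35\right)^{2}} + \frac{37004}{-13917} = - \frac{108}{38^{2}} + 37004 \left(- \frac{1}{13917}\right) = - \frac{108}{1444} - \frac{37004}{13917} = \left(-108\right) \frac{1}{1444} - \frac{37004}{13917} = - \frac{27}{361} - \frac{37004}{13917} = - \frac{13734203}{5024037}$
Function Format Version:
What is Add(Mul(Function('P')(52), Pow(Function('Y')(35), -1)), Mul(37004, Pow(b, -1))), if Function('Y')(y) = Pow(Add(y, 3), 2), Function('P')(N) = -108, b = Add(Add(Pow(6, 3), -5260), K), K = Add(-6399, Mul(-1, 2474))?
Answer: Rational(-13734203, 5024037) ≈ -2.7337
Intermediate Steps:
K = -8873 (K = Add(-6399, -2474) = -8873)
b = -13917 (b = Add(Add(Pow(6, 3), -5260), -8873) = Add(Add(216, -5260), -8873) = Add(-5044, -8873) = -13917)
Function('Y')(y) = Pow(Add(3, y), 2)
Add(Mul(Function('P')(52), Pow(Function('Y')(35), -1)), Mul(37004, Pow(b, -1))) = Add(Mul(-108, Pow(Pow(Add(3, 35), 2), -1)), Mul(37004, Pow(-13917, -1))) = Add(Mul(-108, Pow(Pow(38, 2), -1)), Mul(37004, Rational(-1, 13917))) = Add(Mul(-108, Pow(1444, -1)), Rational(-37004, 13917)) = Add(Mul(-108, Rational(1, 1444)), Rational(-37004, 13917)) = Add(Rational(-27, 361), Rational(-37004, 13917)) = Rational(-13734203, 5024037)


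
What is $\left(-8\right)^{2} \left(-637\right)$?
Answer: $-40768$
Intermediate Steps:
$\left(-8\right)^{2} \left(-637\right) = 64 \left(-637\right) = -40768$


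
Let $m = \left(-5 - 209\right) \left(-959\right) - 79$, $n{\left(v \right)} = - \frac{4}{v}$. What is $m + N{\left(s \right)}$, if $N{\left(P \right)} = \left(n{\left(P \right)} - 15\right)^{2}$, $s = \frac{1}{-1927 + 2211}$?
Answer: $1529948$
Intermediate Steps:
$s = \frac{1}{284} \approx 0.0035211$
$N{\left(P \right)} = \left(-15 - \frac{4}{P}\right)^{2}$ ($N{\left(P \right)} = \left(- \frac{4}{P} - 15\right)^{2} = \left(-15 - \frac{4}{P}\right)^{2}$)
$m = 205147$ ($m = \left(-214\right) \left(-959\right) - 79 = 205226 - 79 = 205147$)
$m + N{\left(s \right)} = 205147 + \frac{1}{(\frac{1}{284})^{2}} \left(4 + 15 \cdot \frac{1}{284}\right)^{2} = 205147 + 80656 \left(4 + \frac{15}{284}\right)^{2} = 205147 + 80656 \left(\frac{1151}{284}\right)^{2} = 205147 + 80656 \cdot \frac{1324801}{80656} = 205147 + 1324801 = 1529948$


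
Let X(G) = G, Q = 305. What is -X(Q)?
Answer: -305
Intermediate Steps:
-X(Q) = -1*305 = -305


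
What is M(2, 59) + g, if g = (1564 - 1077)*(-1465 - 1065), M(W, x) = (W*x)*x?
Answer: -1225148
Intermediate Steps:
M(W, x) = W*x²
g = -1232110 (g = 487*(-2530) = -1232110)
M(2, 59) + g = 2*59² - 1232110 = 2*3481 - 1232110 = 6962 - 1232110 = -1225148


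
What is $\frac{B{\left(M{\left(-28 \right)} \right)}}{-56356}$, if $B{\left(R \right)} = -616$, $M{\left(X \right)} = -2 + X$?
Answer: $\frac{154}{14089} \approx 0.010931$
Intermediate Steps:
$\frac{B{\left(M{\left(-28 \right)} \right)}}{-56356} = - \frac{616}{-56356} = \left(-616\right) \left(- \frac{1}{56356}\right) = \frac{154}{14089}$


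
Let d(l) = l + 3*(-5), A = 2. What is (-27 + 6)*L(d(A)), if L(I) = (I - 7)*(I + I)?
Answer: -10920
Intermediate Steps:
d(l) = -15 + l (d(l) = l - 15 = -15 + l)
L(I) = 2*I*(-7 + I) (L(I) = (-7 + I)*(2*I) = 2*I*(-7 + I))
(-27 + 6)*L(d(A)) = (-27 + 6)*(2*(-15 + 2)*(-7 + (-15 + 2))) = -42*(-13)*(-7 - 13) = -42*(-13)*(-20) = -21*520 = -10920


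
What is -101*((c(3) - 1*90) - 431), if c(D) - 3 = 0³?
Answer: 52318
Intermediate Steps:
c(D) = 3 (c(D) = 3 + 0³ = 3 + 0 = 3)
-101*((c(3) - 1*90) - 431) = -101*((3 - 1*90) - 431) = -101*((3 - 90) - 431) = -101*(-87 - 431) = -101*(-518) = 52318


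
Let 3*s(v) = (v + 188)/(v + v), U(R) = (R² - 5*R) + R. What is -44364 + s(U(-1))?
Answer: -1330727/30 ≈ -44358.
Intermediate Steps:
U(R) = R² - 4*R
s(v) = (188 + v)/(6*v) (s(v) = ((v + 188)/(v + v))/3 = ((188 + v)/((2*v)))/3 = ((188 + v)*(1/(2*v)))/3 = ((188 + v)/(2*v))/3 = (188 + v)/(6*v))
-44364 + s(U(-1)) = -44364 + (188 - (-4 - 1))/(6*((-(-4 - 1)))) = -44364 + (188 - 1*(-5))/(6*((-1*(-5)))) = -44364 + (⅙)*(188 + 5)/5 = -44364 + (⅙)*(⅕)*193 = -44364 + 193/30 = -1330727/30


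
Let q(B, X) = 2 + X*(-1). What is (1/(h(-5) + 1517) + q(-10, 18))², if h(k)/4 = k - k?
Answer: 589081441/2301289 ≈ 255.98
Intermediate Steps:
h(k) = 0 (h(k) = 4*(k - k) = 4*0 = 0)
q(B, X) = 2 - X
(1/(h(-5) + 1517) + q(-10, 18))² = (1/(0 + 1517) + (2 - 1*18))² = (1/1517 + (2 - 18))² = (1/1517 - 16)² = (-24271/1517)² = 589081441/2301289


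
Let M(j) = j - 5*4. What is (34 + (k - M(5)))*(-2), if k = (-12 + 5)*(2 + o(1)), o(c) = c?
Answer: -56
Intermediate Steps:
M(j) = -20 + j (M(j) = j - 20 = -20 + j)
k = -21 (k = (-12 + 5)*(2 + 1) = -7*3 = -21)
(34 + (k - M(5)))*(-2) = (34 + (-21 - (-20 + 5)))*(-2) = (34 + (-21 - 1*(-15)))*(-2) = (34 + (-21 + 15))*(-2) = (34 - 6)*(-2) = 28*(-2) = -56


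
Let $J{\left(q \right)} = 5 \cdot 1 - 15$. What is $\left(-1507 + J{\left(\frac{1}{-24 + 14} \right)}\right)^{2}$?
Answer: $2301289$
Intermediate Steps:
$J{\left(q \right)} = -10$ ($J{\left(q \right)} = 5 - 15 = -10$)
$\left(-1507 + J{\left(\frac{1}{-24 + 14} \right)}\right)^{2} = \left(-1507 - 10\right)^{2} = \left(-1517\right)^{2} = 2301289$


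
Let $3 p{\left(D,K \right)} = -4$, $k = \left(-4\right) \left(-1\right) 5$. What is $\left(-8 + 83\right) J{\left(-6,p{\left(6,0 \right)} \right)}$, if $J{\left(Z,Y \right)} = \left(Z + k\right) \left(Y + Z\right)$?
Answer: $-7700$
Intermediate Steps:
$k = 20$ ($k = 4 \cdot 5 = 20$)
$p{\left(D,K \right)} = - \frac{4}{3}$ ($p{\left(D,K \right)} = \frac{1}{3} \left(-4\right) = - \frac{4}{3}$)
$J{\left(Z,Y \right)} = \left(20 + Z\right) \left(Y + Z\right)$ ($J{\left(Z,Y \right)} = \left(Z + 20\right) \left(Y + Z\right) = \left(20 + Z\right) \left(Y + Z\right)$)
$\left(-8 + 83\right) J{\left(-6,p{\left(6,0 \right)} \right)} = \left(-8 + 83\right) \left(\left(-6\right)^{2} + 20 \left(- \frac{4}{3}\right) + 20 \left(-6\right) - -8\right) = 75 \left(36 - \frac{80}{3} - 120 + 8\right) = 75 \left(- \frac{308}{3}\right) = -7700$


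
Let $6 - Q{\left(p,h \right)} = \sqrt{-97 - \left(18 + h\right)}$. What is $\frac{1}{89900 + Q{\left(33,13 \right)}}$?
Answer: $\frac{44953}{4041544482} + \frac{2 i \sqrt{2}}{2020772241} \approx 1.1123 \cdot 10^{-5} + 1.3997 \cdot 10^{-9} i$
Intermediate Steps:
$Q{\left(p,h \right)} = 6 - \sqrt{-115 - h}$ ($Q{\left(p,h \right)} = 6 - \sqrt{-97 - \left(18 + h\right)} = 6 - \sqrt{-115 - h}$)
$\frac{1}{89900 + Q{\left(33,13 \right)}} = \frac{1}{89900 + \left(6 - \sqrt{-115 - 13}\right)} = \frac{1}{89900 + \left(6 - \sqrt{-128}\right)} = \frac{1}{89900 + \left(6 - 8 i \sqrt{2}\right)} = \frac{1}{89906 - 8 i \sqrt{2}}$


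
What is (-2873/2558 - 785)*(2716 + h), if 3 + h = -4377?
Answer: 1673071296/1279 ≈ 1.3081e+6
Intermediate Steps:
h = -4380 (h = -3 - 4377 = -4380)
(-2873/2558 - 785)*(2716 + h) = (-2873/2558 - 785)*(2716 - 4380) = (-2873*1/2558 - 785)*(-1664) = (-2873/2558 - 785)*(-1664) = -2010903/2558*(-1664) = 1673071296/1279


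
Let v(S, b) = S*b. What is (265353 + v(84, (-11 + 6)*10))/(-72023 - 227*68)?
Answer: -87051/29153 ≈ -2.9860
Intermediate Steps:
(265353 + v(84, (-11 + 6)*10))/(-72023 - 227*68) = (265353 + 84*((-11 + 6)*10))/(-72023 - 227*68) = (265353 + 84*(-5*10))/(-72023 - 15436) = (265353 + 84*(-50))/(-87459) = (265353 - 4200)*(-1/87459) = 261153*(-1/87459) = -87051/29153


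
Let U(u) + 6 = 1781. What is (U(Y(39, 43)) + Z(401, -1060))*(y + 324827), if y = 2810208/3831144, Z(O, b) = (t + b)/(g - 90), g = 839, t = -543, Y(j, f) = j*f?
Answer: 9836226243427584/17080517 ≈ 5.7587e+8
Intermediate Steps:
Y(j, f) = f*j
U(u) = 1775 (U(u) = -6 + 1781 = 1775)
Z(O, b) = -543/749 + b/749 (Z(O, b) = (-543 + b)/(839 - 90) = (-543 + b)/749 = (-543 + b)*(1/749) = -543/749 + b/749)
y = 117092/159631 (y = 2810208*(1/3831144) = 117092/159631 ≈ 0.73352)
(U(Y(39, 43)) + Z(401, -1060))*(y + 324827) = (1775 + (-543/749 + (1/749)*(-1060)))*(117092/159631 + 324827) = (1775 + (-543/749 - 1060/749))*(51852575929/159631) = (1775 - 229/107)*(51852575929/159631) = (189696/107)*(51852575929/159631) = 9836226243427584/17080517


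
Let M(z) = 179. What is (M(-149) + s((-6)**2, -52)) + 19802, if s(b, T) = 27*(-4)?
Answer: 19873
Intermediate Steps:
s(b, T) = -108
(M(-149) + s((-6)**2, -52)) + 19802 = (179 - 108) + 19802 = 71 + 19802 = 19873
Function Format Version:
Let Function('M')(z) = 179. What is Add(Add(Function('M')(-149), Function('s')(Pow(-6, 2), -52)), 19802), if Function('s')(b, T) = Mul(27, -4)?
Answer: 19873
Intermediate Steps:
Function('s')(b, T) = -108
Add(Add(Function('M')(-149), Function('s')(Pow(-6, 2), -52)), 19802) = Add(Add(179, -108), 19802) = Add(71, 19802) = 19873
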